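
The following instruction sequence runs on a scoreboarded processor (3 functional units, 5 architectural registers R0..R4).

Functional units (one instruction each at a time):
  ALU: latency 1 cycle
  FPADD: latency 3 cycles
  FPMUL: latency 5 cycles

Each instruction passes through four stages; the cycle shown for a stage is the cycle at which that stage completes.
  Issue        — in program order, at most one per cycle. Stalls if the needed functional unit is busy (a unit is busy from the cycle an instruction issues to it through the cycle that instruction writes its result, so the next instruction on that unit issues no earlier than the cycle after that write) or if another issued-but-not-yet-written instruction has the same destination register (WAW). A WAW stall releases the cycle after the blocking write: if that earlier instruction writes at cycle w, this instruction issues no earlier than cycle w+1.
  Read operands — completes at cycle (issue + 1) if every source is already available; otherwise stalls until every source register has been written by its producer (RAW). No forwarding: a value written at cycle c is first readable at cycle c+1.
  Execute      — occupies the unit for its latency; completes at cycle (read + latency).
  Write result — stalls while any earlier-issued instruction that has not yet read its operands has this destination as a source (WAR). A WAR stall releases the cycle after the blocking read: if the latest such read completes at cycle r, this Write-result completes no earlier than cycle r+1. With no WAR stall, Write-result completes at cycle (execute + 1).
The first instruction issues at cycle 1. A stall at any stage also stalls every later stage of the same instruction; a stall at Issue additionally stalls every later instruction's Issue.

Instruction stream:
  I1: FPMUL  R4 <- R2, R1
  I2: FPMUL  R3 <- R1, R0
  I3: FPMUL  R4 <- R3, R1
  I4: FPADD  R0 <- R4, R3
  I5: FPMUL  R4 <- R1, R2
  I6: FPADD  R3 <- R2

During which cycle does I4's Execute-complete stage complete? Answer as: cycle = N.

cycle = 28

cycle 1: I1 issues→FPMUL
cycle 2: I1 reads
cycle 7: I1 exec-done
cycle 8: I1 writes R4
cycle 9: I2 issues→FPMUL
cycle 10: I2 reads
cycle 15: I2 exec-done
cycle 16: I2 writes R3
cycle 17: I3 issues→FPMUL
cycle 18: I3 reads · I4 issues→FPADD
cycle 23: I3 exec-done
cycle 24: I3 writes R4
cycle 25: I4 reads · I5 issues→FPMUL
cycle 26: I5 reads
cycle 28: I4 exec-done
cycle 29: I4 writes R0
cycle 30: I6 issues→FPADD
cycle 31: I5 exec-done · I6 reads
cycle 32: I5 writes R4
cycle 34: I6 exec-done
cycle 35: I6 writes R3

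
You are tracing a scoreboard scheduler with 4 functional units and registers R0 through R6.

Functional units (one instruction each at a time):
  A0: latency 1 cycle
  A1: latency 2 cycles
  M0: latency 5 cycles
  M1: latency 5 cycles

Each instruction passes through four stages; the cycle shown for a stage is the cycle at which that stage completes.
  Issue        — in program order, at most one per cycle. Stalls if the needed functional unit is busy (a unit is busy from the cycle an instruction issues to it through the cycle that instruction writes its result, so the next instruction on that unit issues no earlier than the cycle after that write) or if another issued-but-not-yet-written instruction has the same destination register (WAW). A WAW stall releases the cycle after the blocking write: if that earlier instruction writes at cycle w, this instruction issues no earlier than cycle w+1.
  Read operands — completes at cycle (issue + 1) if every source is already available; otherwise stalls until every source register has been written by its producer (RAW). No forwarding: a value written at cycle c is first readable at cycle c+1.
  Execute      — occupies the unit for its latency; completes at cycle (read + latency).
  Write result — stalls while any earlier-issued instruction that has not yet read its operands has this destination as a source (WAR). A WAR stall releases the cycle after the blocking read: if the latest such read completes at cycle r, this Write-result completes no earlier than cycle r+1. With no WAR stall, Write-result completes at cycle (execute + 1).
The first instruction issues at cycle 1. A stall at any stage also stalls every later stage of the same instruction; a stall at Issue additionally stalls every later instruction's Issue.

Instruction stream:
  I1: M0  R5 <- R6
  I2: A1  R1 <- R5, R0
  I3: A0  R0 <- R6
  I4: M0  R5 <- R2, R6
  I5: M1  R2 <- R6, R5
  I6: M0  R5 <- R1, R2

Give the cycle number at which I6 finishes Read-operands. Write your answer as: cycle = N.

c1: I1 issues→M0
c2: I1 reads; I2 issues→A1
c3: I3 issues→A0
c4: I3 reads
c5: I3 exec-done
c7: I1 exec-done
c8: I1 writes R5
c9: I2 reads; I4 issues→M0
c10: I3 writes R0; I4 reads; I5 issues→M1
c11: I2 exec-done
c12: I2 writes R1
c15: I4 exec-done
c16: I4 writes R5
c17: I5 reads; I6 issues→M0
c22: I5 exec-done
c23: I5 writes R2
c24: I6 reads
c29: I6 exec-done
c30: I6 writes R5

cycle = 24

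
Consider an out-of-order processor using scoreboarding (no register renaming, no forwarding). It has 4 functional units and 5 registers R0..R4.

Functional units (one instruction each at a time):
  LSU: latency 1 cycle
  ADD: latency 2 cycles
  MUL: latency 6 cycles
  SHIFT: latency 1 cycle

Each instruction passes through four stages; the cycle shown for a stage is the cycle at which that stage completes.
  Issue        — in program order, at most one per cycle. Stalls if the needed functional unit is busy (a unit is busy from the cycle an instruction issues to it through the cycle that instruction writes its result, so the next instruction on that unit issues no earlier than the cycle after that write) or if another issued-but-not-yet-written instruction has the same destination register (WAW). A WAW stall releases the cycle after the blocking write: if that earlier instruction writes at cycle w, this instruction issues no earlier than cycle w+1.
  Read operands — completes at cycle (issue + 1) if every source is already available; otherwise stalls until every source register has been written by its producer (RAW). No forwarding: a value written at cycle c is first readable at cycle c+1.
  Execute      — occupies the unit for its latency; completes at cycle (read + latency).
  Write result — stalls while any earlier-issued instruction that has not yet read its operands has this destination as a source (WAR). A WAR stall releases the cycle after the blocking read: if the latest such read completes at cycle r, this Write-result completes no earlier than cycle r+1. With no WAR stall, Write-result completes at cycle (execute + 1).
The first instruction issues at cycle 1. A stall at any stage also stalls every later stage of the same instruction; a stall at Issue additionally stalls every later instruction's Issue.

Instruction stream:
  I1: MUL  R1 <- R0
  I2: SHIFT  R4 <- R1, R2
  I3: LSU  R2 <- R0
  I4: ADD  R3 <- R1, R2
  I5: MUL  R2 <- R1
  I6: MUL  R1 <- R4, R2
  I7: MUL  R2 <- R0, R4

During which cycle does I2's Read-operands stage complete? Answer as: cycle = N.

cycle = 10

t=1  issue I1 (MUL)
t=2  I1 read-ops · issue I2 (SHIFT)
t=3  issue I3 (LSU)
t=4  I3 read-ops · issue I4 (ADD)
t=5  I3 finished on LSU
t=8  I1 finished on MUL
t=9  I1→R1
t=10  I2 read-ops
t=11  I2 finished on SHIFT · I3→R2
t=12  I2→R4 · I4 read-ops · issue I5 (MUL)
t=13  I5 read-ops
t=14  I4 finished on ADD
t=15  I4→R3
t=19  I5 finished on MUL
t=20  I5→R2
t=21  issue I6 (MUL)
t=22  I6 read-ops
t=28  I6 finished on MUL
t=29  I6→R1
t=30  issue I7 (MUL)
t=31  I7 read-ops
t=37  I7 finished on MUL
t=38  I7→R2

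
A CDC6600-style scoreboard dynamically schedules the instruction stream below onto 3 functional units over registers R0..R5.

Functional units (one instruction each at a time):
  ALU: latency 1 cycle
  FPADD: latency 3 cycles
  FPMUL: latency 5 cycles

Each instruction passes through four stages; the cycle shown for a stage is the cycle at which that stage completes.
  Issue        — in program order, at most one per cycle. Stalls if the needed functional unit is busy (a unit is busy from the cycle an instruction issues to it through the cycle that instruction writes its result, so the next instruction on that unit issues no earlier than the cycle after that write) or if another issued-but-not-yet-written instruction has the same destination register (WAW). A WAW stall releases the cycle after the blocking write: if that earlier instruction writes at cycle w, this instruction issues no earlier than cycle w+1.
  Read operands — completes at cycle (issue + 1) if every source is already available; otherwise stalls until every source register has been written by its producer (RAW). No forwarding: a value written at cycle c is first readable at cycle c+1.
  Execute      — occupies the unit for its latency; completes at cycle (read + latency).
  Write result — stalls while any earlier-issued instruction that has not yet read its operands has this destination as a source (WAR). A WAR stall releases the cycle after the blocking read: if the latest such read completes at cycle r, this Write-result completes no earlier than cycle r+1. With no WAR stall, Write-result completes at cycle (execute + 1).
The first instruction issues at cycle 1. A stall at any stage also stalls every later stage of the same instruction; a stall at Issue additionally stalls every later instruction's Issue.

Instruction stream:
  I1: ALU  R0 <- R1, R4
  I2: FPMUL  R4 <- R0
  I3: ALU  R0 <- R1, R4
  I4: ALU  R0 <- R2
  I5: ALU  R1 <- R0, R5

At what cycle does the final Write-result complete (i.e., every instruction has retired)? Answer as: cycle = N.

  I1 | 1 | 2 | 3 | 4
  I2 | 2 | 5 | 10 | 11   RAW R0: wait I1 write@4
  I3 | 5 | 12 | 13 | 14   struct: ALU busy until I1 writes@4 · RAW R4: wait I2 write@11
  I4 | 15 | 16 | 17 | 18   struct: ALU busy until I3 writes@14
  I5 | 19 | 20 | 21 | 22   struct: ALU busy until I4 writes@18

cycle = 22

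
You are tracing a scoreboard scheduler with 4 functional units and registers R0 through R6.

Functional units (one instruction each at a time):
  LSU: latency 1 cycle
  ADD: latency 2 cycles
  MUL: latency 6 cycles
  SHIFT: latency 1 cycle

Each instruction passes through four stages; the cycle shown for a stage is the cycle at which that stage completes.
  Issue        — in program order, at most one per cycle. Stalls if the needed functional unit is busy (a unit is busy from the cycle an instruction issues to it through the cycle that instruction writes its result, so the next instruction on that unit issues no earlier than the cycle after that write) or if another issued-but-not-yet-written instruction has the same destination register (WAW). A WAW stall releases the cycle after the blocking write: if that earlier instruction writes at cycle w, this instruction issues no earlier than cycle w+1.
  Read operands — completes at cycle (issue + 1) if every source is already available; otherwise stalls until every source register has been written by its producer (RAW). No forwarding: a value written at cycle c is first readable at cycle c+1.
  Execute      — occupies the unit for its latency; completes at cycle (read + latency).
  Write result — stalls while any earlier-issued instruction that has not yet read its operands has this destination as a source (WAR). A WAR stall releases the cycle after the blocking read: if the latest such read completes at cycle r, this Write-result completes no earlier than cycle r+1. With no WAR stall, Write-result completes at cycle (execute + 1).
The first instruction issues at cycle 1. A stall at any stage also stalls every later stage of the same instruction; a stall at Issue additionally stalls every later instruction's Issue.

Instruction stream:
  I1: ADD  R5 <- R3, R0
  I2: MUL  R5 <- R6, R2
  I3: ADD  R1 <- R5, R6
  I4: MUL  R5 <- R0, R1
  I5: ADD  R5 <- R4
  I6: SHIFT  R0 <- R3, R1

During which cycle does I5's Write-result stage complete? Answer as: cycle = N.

cycle = 31

t=1  I1→ADD
t=2  I1 RO
t=4  I1 EX
t=5  I1 WR R5
t=6  I2→MUL
t=7  I2 RO; I3→ADD
t=13  I2 EX
t=14  I2 WR R5
t=15  I3 RO; I4→MUL
t=17  I3 EX
t=18  I3 WR R1
t=19  I4 RO
t=25  I4 EX
t=26  I4 WR R5
t=27  I5→ADD
t=28  I5 RO; I6→SHIFT
t=29  I6 RO
t=30  I5 EX; I6 EX
t=31  I5 WR R5; I6 WR R0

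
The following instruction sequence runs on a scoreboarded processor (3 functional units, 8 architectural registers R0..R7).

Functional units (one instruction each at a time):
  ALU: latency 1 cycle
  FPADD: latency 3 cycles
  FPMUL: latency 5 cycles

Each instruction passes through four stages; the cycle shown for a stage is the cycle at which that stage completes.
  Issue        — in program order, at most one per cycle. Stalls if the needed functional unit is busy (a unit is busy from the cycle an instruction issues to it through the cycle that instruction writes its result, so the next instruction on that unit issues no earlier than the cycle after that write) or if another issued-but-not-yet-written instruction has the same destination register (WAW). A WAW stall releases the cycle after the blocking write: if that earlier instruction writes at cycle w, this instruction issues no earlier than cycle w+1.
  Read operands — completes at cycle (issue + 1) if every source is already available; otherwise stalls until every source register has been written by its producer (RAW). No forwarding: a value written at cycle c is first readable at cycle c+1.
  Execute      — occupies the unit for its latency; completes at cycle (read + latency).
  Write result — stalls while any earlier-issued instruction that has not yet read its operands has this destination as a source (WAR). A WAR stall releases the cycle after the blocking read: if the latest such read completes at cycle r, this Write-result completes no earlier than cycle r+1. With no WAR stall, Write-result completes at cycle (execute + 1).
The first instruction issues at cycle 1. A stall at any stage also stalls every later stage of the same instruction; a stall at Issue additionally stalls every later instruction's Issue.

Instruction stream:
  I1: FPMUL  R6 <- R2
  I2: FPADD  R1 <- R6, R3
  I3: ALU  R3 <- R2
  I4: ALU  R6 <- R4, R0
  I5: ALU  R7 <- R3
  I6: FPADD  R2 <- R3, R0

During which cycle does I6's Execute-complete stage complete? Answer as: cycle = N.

I1: IS=1 RO=2 EX=7 WR=8
I2: IS=2 RO=9 EX=12 WR=13  [RAW R6: wait I1 write@8]
I3: IS=3 RO=4 EX=5 WR=10  [WAR R3: wait I2 read@9]
I4: IS=11 RO=12 EX=13 WR=14  [struct: ALU busy until I3 writes@10]
I5: IS=15 RO=16 EX=17 WR=18  [struct: ALU busy until I4 writes@14]
I6: IS=16 RO=17 EX=20 WR=21

cycle = 20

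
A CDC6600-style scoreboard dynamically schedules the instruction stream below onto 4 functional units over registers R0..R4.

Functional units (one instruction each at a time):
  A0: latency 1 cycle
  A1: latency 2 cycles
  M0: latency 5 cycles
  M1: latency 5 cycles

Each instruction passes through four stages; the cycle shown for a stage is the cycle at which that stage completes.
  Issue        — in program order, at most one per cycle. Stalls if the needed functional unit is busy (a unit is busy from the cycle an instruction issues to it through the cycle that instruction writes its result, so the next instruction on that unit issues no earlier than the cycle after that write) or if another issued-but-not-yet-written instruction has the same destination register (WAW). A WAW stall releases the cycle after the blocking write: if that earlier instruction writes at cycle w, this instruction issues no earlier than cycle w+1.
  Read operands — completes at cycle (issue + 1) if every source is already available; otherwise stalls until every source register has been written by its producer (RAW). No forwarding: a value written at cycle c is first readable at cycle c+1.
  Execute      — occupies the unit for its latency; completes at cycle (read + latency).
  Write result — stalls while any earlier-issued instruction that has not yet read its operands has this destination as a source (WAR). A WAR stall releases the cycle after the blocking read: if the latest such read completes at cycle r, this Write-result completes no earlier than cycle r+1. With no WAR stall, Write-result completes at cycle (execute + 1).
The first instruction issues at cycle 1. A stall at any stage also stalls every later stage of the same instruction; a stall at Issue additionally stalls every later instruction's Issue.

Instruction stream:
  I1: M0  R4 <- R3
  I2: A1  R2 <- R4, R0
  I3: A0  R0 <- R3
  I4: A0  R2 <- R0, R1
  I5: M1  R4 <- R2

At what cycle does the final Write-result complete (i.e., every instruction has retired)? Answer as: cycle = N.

I1 -> (1, 2, 7, 8)
I2 -> (2, 9, 11, 12)  // RAW R4: wait I1 write@8
I3 -> (3, 4, 5, 10)  // WAR R0: wait I2 read@9
I4 -> (13, 14, 15, 16)  // WAW R2: wait I2 write@12
I5 -> (14, 17, 22, 23)  // RAW R2: wait I4 write@16

cycle = 23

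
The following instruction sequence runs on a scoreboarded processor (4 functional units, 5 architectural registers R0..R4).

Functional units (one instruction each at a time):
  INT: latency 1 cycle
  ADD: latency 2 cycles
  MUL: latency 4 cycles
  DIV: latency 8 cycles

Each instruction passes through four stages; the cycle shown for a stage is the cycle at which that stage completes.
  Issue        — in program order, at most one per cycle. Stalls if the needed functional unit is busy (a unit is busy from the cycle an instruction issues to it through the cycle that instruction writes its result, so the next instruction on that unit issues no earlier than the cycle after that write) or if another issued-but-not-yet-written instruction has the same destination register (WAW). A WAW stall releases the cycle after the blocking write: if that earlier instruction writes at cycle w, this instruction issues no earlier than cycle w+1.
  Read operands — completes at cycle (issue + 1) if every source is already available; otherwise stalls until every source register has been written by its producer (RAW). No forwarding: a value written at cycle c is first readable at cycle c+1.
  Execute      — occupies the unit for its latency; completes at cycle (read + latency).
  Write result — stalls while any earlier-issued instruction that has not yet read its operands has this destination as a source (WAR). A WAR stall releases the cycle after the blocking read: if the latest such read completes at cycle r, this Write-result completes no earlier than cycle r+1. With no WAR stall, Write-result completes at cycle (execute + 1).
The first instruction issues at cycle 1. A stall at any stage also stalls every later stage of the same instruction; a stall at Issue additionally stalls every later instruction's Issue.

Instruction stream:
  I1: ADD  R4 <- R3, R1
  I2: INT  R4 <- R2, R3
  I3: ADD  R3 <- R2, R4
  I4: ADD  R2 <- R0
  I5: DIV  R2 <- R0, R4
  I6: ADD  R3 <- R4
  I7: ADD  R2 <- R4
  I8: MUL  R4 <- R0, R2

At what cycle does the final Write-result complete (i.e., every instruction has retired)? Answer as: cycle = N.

[1] I1→ADD
[2] I1 RO
[4] I1 EX
[5] I1 WR R4
[6] I2→INT
[7] I2 RO, I3→ADD
[8] I2 EX
[9] I2 WR R4
[10] I3 RO
[12] I3 EX
[13] I3 WR R3
[14] I4→ADD
[15] I4 RO
[17] I4 EX
[18] I4 WR R2
[19] I5→DIV
[20] I5 RO, I6→ADD
[21] I6 RO
[23] I6 EX
[24] I6 WR R3
[28] I5 EX
[29] I5 WR R2
[30] I7→ADD
[31] I7 RO, I8→MUL
[33] I7 EX
[34] I7 WR R2
[35] I8 RO
[39] I8 EX
[40] I8 WR R4

cycle = 40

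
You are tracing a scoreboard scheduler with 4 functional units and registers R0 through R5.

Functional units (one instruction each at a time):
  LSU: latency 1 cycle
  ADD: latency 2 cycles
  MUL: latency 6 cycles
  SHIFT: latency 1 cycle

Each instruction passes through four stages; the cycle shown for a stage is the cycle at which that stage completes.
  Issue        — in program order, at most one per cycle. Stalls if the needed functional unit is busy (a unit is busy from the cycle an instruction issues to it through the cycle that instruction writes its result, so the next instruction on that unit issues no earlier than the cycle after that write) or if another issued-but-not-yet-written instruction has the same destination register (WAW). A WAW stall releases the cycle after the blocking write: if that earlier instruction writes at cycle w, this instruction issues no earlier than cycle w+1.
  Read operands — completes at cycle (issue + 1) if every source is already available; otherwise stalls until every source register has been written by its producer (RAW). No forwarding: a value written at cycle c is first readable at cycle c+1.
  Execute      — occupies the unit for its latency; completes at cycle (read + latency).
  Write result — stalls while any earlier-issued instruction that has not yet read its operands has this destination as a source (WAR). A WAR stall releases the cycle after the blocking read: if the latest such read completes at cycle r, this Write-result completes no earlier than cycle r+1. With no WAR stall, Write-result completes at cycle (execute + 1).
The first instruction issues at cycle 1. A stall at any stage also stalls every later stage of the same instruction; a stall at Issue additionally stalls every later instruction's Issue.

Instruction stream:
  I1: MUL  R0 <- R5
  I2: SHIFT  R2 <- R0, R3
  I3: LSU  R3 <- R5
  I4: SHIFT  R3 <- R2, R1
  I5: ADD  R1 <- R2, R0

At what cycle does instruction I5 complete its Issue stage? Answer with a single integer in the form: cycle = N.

cycle 1: issue I1 (MUL)
cycle 2: I1 read-ops · issue I2 (SHIFT)
cycle 3: issue I3 (LSU)
cycle 4: I3 read-ops
cycle 5: I3 finished on LSU
cycle 8: I1 finished on MUL
cycle 9: I1→R0
cycle 10: I2 read-ops
cycle 11: I2 finished on SHIFT · I3→R3
cycle 12: I2→R2
cycle 13: issue I4 (SHIFT)
cycle 14: I4 read-ops · issue I5 (ADD)
cycle 15: I4 finished on SHIFT · I5 read-ops
cycle 16: I4→R3
cycle 17: I5 finished on ADD
cycle 18: I5→R1

cycle = 14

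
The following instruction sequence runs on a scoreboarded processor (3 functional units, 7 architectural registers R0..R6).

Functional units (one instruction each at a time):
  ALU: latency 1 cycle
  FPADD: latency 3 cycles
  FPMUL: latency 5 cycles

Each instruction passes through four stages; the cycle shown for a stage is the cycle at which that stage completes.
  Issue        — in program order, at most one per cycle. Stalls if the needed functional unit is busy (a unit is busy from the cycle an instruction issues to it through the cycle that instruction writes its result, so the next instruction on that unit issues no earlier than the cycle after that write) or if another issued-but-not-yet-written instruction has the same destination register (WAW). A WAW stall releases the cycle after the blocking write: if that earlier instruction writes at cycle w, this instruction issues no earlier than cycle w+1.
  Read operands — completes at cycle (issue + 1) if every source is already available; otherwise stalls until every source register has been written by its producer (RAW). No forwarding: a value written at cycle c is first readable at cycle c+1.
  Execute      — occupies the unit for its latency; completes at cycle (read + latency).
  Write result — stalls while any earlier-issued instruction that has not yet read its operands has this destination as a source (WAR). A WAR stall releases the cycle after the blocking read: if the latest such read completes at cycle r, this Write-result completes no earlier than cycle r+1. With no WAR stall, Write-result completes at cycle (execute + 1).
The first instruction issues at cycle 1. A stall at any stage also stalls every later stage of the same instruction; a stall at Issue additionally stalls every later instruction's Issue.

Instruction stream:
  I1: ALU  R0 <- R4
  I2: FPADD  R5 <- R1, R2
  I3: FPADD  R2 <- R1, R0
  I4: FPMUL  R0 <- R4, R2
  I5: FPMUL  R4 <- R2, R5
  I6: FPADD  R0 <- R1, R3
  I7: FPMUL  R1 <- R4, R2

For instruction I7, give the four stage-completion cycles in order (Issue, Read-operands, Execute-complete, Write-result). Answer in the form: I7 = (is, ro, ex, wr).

I7 = (29, 30, 35, 36)

[1] I1 dispatched to ALU
[2] I1 operands ready, I2 dispatched to FPADD
[3] I1 complete, I2 operands ready
[4] R0←I1
[6] I2 complete
[7] R5←I2
[8] I3 dispatched to FPADD
[9] I3 operands ready, I4 dispatched to FPMUL
[12] I3 complete
[13] R2←I3
[14] I4 operands ready
[19] I4 complete
[20] R0←I4
[21] I5 dispatched to FPMUL
[22] I5 operands ready, I6 dispatched to FPADD
[23] I6 operands ready
[26] I6 complete
[27] I5 complete, R0←I6
[28] R4←I5
[29] I7 dispatched to FPMUL
[30] I7 operands ready
[35] I7 complete
[36] R1←I7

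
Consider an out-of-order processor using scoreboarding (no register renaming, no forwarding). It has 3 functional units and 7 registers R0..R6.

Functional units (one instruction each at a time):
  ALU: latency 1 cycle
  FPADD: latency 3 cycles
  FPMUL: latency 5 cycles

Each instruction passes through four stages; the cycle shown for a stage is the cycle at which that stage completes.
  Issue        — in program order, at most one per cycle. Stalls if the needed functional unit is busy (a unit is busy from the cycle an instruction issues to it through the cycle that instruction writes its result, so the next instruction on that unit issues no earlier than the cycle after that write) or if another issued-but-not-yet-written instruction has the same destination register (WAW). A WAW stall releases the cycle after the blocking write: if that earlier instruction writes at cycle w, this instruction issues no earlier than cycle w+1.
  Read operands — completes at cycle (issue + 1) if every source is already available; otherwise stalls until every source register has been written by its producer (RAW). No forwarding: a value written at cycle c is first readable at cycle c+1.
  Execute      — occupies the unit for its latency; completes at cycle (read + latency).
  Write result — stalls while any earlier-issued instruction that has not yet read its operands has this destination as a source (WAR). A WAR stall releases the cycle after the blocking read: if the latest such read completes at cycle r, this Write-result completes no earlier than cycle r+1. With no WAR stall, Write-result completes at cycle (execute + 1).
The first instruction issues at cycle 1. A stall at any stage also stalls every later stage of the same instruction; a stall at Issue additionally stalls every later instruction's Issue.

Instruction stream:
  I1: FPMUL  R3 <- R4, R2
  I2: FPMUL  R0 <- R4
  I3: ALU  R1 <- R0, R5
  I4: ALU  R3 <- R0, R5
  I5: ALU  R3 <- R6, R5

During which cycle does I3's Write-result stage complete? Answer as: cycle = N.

I1: IS=1 RO=2 EX=7 WR=8
I2: IS=9 RO=10 EX=15 WR=16  [struct: FPMUL busy until I1 writes@8]
I3: IS=10 RO=17 EX=18 WR=19  [RAW R0: wait I2 write@16]
I4: IS=20 RO=21 EX=22 WR=23  [struct: ALU busy until I3 writes@19]
I5: IS=24 RO=25 EX=26 WR=27  [struct: ALU busy until I4 writes@23]

cycle = 19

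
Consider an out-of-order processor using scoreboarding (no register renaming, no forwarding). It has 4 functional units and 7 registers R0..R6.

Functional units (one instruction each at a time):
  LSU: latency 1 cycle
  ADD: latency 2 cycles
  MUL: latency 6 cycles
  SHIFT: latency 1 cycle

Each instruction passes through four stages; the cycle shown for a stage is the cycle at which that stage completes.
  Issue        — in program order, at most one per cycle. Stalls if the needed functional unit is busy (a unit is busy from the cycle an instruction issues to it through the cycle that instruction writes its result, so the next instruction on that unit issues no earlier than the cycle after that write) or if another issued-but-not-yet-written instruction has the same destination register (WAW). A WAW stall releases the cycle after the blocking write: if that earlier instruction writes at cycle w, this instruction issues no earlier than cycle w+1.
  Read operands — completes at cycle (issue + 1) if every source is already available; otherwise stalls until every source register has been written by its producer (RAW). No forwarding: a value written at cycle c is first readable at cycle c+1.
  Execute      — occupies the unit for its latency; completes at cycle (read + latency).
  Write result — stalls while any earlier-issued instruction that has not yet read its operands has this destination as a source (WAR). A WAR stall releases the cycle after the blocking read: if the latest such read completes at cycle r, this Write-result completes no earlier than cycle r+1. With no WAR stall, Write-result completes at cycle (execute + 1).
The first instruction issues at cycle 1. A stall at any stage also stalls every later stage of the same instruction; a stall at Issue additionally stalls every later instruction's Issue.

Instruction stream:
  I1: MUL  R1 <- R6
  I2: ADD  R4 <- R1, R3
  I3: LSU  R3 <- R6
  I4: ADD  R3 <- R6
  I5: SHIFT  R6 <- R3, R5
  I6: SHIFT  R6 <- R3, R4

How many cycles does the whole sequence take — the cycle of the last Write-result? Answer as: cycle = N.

cycle 1: issue I1 (MUL)
cycle 2: I1 read-ops, issue I2 (ADD)
cycle 3: issue I3 (LSU)
cycle 4: I3 read-ops
cycle 5: I3 finished on LSU
cycle 8: I1 finished on MUL
cycle 9: I1→R1
cycle 10: I2 read-ops
cycle 11: I3→R3
cycle 12: I2 finished on ADD
cycle 13: I2→R4
cycle 14: issue I4 (ADD)
cycle 15: I4 read-ops, issue I5 (SHIFT)
cycle 17: I4 finished on ADD
cycle 18: I4→R3
cycle 19: I5 read-ops
cycle 20: I5 finished on SHIFT
cycle 21: I5→R6
cycle 22: issue I6 (SHIFT)
cycle 23: I6 read-ops
cycle 24: I6 finished on SHIFT
cycle 25: I6→R6

cycle = 25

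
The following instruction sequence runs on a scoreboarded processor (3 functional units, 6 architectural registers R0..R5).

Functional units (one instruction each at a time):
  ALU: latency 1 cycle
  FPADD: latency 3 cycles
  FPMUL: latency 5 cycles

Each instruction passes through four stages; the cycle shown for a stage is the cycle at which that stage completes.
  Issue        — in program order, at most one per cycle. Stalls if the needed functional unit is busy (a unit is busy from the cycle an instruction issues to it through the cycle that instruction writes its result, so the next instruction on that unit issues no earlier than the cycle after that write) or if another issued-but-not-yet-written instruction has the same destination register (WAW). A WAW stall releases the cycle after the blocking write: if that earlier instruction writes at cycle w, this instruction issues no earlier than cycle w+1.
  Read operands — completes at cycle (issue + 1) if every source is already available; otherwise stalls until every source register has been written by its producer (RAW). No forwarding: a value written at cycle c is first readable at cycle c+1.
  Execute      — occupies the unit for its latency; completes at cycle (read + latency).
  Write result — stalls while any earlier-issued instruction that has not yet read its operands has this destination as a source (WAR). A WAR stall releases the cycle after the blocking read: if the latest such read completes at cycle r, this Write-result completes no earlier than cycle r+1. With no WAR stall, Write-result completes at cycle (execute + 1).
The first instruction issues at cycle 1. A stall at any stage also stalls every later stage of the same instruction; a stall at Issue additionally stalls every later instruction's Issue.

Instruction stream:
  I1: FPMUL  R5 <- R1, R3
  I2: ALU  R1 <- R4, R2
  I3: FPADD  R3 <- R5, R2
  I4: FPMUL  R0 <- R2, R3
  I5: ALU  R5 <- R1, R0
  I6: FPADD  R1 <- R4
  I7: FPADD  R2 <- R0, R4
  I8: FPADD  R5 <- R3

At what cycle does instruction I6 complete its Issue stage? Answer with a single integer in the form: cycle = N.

cycle = 14

[1] I1 dispatched to FPMUL
[2] I1 operands ready, I2 dispatched to ALU
[3] I2 operands ready, I3 dispatched to FPADD
[4] I2 complete
[5] R1←I2
[7] I1 complete
[8] R5←I1
[9] I3 operands ready, I4 dispatched to FPMUL
[10] I5 dispatched to ALU
[12] I3 complete
[13] R3←I3
[14] I4 operands ready, I6 dispatched to FPADD
[15] I6 operands ready
[18] I6 complete
[19] I4 complete
[20] R0←I4
[21] I5 operands ready
[22] I5 complete, R1←I6
[23] R5←I5, I7 dispatched to FPADD
[24] I7 operands ready
[27] I7 complete
[28] R2←I7
[29] I8 dispatched to FPADD
[30] I8 operands ready
[33] I8 complete
[34] R5←I8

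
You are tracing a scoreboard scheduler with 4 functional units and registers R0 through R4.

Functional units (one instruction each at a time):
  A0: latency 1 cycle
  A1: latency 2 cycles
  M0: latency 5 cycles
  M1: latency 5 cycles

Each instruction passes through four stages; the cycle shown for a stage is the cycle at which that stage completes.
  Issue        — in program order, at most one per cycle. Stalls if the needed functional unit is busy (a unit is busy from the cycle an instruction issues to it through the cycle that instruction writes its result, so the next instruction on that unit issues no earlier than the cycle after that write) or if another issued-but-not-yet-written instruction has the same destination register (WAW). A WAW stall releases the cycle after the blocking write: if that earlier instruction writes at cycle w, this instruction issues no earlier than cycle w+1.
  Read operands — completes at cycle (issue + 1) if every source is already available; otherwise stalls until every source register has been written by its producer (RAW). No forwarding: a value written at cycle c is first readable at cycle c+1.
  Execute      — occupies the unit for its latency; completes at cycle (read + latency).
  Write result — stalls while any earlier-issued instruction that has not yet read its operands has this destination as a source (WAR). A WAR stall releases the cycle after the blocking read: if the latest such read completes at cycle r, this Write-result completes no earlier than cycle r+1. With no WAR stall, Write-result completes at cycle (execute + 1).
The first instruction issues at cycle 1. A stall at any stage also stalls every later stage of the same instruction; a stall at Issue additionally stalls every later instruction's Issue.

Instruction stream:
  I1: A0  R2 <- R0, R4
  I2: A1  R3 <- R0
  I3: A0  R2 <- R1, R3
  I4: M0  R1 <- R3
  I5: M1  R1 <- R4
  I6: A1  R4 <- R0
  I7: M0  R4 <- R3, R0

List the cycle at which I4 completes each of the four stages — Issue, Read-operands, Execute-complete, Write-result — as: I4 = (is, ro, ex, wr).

I4 = (6, 7, 12, 13)

cycle 1: I1 issues→A0
cycle 2: I1 reads · I2 issues→A1
cycle 3: I1 exec-done · I2 reads
cycle 4: I1 writes R2
cycle 5: I2 exec-done · I3 issues→A0
cycle 6: I2 writes R3 · I4 issues→M0
cycle 7: I3 reads · I4 reads
cycle 8: I3 exec-done
cycle 9: I3 writes R2
cycle 12: I4 exec-done
cycle 13: I4 writes R1
cycle 14: I5 issues→M1
cycle 15: I5 reads · I6 issues→A1
cycle 16: I6 reads
cycle 18: I6 exec-done
cycle 19: I6 writes R4
cycle 20: I5 exec-done · I7 issues→M0
cycle 21: I5 writes R1 · I7 reads
cycle 26: I7 exec-done
cycle 27: I7 writes R4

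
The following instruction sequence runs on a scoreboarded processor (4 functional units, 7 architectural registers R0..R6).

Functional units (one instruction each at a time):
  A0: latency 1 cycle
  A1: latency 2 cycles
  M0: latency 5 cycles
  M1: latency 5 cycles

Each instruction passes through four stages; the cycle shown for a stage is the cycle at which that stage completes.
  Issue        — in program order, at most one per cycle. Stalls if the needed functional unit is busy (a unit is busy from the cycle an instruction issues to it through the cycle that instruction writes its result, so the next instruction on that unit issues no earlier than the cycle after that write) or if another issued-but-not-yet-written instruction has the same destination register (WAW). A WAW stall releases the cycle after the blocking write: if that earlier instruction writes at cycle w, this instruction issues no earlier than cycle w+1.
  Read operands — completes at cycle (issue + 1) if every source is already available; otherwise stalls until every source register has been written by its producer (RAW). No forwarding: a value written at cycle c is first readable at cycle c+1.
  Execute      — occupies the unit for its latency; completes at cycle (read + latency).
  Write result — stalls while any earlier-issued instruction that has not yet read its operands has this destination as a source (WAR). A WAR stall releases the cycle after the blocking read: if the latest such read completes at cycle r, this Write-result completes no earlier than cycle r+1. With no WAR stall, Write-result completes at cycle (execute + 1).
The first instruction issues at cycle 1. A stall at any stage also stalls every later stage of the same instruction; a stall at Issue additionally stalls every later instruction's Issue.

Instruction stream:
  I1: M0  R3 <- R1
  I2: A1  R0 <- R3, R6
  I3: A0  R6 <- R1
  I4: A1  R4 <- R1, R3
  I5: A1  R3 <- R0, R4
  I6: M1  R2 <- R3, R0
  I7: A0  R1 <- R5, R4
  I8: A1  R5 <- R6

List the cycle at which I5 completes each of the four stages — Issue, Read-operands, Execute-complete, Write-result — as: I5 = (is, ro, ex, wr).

t=1  I1 dispatched to M0
t=2  I1 operands ready | I2 dispatched to A1
t=3  I3 dispatched to A0
t=4  I3 operands ready
t=5  I3 complete
t=7  I1 complete
t=8  R3←I1
t=9  I2 operands ready
t=10  R6←I3
t=11  I2 complete
t=12  R0←I2
t=13  I4 dispatched to A1
t=14  I4 operands ready
t=16  I4 complete
t=17  R4←I4
t=18  I5 dispatched to A1
t=19  I5 operands ready | I6 dispatched to M1
t=20  I7 dispatched to A0
t=21  I5 complete | I7 operands ready
t=22  R3←I5 | I7 complete
t=23  I6 operands ready | R1←I7 | I8 dispatched to A1
t=24  I8 operands ready
t=26  I8 complete
t=27  R5←I8
t=28  I6 complete
t=29  R2←I6

I5 = (18, 19, 21, 22)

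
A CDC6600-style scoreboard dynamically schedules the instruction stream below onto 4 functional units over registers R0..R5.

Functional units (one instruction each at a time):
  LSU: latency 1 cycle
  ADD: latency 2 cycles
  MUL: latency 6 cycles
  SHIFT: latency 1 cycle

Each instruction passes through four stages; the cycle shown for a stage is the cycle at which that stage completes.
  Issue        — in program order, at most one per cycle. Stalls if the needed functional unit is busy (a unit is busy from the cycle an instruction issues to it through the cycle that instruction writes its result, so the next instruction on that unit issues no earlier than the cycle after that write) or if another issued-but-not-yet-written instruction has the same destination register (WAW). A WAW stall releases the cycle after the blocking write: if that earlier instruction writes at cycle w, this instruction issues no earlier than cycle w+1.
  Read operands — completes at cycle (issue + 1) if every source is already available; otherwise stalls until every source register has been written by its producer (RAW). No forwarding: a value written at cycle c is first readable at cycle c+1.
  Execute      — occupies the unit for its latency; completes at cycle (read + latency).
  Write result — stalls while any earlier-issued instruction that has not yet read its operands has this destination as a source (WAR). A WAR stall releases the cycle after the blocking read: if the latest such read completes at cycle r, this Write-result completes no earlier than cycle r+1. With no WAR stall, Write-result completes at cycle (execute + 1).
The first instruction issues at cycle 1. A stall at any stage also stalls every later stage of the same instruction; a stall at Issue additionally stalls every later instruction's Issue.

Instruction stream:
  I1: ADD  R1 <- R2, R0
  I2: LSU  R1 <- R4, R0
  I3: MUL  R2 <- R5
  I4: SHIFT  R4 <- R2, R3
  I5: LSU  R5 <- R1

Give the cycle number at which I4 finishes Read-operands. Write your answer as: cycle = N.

1) issue 1, read 2, done 4, write 5
2) issue 6, read 7, done 8, write 9  <WAW R1: wait I1 write@5>
3) issue 7, read 8, done 14, write 15
4) issue 8, read 16, done 17, write 18  <RAW R2: wait I3 write@15>
5) issue 10, read 11, done 12, write 13  <struct: LSU busy until I2 writes@9>

cycle = 16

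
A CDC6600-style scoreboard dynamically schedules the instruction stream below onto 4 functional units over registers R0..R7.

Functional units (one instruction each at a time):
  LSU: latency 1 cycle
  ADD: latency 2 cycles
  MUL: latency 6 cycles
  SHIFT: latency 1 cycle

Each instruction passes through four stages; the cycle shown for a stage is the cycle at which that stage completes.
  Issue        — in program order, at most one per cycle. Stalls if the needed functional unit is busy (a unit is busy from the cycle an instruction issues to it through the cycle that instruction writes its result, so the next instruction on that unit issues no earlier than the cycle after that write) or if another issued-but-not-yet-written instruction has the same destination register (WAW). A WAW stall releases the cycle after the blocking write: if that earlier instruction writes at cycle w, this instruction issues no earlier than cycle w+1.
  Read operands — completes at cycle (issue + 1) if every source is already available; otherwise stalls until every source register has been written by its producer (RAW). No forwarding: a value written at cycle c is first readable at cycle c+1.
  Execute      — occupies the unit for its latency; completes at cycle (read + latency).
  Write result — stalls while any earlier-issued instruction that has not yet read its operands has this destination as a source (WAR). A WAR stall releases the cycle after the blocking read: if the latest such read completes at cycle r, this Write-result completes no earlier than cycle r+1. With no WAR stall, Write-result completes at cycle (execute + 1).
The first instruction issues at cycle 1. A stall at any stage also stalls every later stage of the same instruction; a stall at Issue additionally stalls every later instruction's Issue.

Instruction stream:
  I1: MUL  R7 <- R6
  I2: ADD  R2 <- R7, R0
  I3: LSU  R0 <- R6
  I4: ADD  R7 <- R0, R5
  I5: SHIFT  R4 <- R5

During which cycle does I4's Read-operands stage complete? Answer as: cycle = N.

cycle = 15

t=1  I1→MUL
t=2  I1 RO, I2→ADD
t=3  I3→LSU
t=4  I3 RO
t=5  I3 EX
t=8  I1 EX
t=9  I1 WR R7
t=10  I2 RO
t=11  I3 WR R0
t=12  I2 EX
t=13  I2 WR R2
t=14  I4→ADD
t=15  I4 RO, I5→SHIFT
t=16  I5 RO
t=17  I4 EX, I5 EX
t=18  I4 WR R7, I5 WR R4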